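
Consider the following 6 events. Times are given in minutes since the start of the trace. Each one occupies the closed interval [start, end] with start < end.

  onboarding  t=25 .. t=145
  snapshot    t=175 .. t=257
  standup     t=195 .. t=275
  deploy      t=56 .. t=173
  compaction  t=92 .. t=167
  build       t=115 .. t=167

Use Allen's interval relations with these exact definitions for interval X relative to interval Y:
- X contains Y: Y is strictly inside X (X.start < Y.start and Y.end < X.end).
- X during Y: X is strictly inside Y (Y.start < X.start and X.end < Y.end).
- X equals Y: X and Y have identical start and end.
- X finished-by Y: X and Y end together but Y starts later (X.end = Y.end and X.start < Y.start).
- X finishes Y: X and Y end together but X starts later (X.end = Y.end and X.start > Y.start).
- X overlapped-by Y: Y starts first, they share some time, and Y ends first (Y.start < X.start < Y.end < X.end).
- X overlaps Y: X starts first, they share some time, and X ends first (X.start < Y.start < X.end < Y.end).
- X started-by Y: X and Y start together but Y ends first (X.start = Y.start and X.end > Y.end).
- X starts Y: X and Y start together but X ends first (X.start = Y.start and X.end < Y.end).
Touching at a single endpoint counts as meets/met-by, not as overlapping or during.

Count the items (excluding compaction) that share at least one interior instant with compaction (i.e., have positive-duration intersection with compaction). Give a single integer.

Target compaction = [t=92, t=167].
build [t=115, t=167] → finishes → counts.
deploy [t=56, t=173] → contains → counts.
onboarding [t=25, t=145] → overlaps → counts.
snapshot [t=175, t=257] → after → no.
standup [t=195, t=275] → after → no.
Total: 3.

3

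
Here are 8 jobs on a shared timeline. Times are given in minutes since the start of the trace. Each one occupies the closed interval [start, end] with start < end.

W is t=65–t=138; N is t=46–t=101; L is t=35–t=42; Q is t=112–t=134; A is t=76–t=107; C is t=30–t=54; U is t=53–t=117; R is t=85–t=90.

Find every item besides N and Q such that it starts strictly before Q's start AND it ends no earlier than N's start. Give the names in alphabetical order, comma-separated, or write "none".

A, C, R, U, W

Conditions: its start is strictly before Q's start (X.start < t=112) AND its end is no earlier than N's start (X.end >= t=46).
A: start t=76 < t=112? ✓; end t=107 >= t=46? ✓ → yes.
C: start t=30 < t=112? ✓; end t=54 >= t=46? ✓ → yes.
L: start t=35 < t=112? ✓; end t=42 >= t=46? ✗ → no.
R: start t=85 < t=112? ✓; end t=90 >= t=46? ✓ → yes.
U: start t=53 < t=112? ✓; end t=117 >= t=46? ✓ → yes.
W: start t=65 < t=112? ✓; end t=138 >= t=46? ✓ → yes.
Result: A, C, R, U, W.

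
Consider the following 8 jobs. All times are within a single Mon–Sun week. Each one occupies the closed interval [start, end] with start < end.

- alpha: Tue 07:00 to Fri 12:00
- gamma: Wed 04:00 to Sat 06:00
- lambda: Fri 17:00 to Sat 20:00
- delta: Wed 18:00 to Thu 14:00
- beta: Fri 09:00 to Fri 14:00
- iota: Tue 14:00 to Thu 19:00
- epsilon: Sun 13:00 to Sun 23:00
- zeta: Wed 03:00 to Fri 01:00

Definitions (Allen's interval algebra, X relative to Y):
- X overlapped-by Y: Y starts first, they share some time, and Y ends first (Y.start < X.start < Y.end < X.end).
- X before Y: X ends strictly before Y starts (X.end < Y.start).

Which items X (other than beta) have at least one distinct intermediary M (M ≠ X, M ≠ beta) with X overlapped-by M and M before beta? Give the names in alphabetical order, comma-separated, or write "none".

gamma, zeta

Target beta = [Fri 09:00, Fri 14:00].
Intermediaries M with M before beta: delta, iota, zeta.
Via delta — items with X overlapped-by delta: none.
Via iota — items with X overlapped-by iota: gamma, zeta.
Via zeta — items with X overlapped-by zeta: gamma.
Union: gamma, zeta.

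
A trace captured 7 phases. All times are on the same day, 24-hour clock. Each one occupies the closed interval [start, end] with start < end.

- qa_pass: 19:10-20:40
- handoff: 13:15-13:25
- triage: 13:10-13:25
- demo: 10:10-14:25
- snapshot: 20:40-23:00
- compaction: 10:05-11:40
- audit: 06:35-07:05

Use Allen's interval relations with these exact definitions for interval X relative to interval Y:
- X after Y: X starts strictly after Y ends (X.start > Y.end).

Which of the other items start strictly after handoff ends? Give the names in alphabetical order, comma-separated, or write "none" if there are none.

Target handoff = [13:15, 13:25].
audit [06:35, 07:05] → before → no.
compaction [10:05, 11:40] → before → no.
demo [10:10, 14:25] → contains → no.
qa_pass [19:10, 20:40] → after → yes.
snapshot [20:40, 23:00] → after → yes.
triage [13:10, 13:25] → finished-by → no.
Result: qa_pass, snapshot.

qa_pass, snapshot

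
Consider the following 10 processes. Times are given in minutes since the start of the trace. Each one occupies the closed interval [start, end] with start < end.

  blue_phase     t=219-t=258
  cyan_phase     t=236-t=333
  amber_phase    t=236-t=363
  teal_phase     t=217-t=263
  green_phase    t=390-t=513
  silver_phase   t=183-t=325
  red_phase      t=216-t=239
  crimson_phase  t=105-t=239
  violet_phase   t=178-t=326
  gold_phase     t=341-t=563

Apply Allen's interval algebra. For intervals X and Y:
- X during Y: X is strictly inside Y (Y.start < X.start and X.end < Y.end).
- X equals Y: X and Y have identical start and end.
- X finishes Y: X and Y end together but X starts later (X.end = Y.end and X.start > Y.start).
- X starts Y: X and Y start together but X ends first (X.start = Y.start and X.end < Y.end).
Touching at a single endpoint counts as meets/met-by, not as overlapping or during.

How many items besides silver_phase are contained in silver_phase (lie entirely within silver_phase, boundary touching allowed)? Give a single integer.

3

Target silver_phase = [t=183, t=325].
amber_phase [t=236, t=363] → overlapped-by → no.
blue_phase [t=219, t=258] → during → counts.
crimson_phase [t=105, t=239] → overlaps → no.
cyan_phase [t=236, t=333] → overlapped-by → no.
gold_phase [t=341, t=563] → after → no.
green_phase [t=390, t=513] → after → no.
red_phase [t=216, t=239] → during → counts.
teal_phase [t=217, t=263] → during → counts.
violet_phase [t=178, t=326] → contains → no.
Total: 3.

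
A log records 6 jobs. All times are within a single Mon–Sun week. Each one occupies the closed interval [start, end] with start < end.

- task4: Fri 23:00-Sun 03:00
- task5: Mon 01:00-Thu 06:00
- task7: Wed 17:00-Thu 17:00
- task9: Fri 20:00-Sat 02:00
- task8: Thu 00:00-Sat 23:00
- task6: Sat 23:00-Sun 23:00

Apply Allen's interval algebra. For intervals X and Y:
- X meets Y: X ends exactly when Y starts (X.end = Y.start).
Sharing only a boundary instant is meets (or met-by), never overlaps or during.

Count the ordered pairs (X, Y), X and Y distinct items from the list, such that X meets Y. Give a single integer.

Checking all 30 ordered pairs for relation 'meets'; matching pairs in alphabetical order:
(task8, task6): task8 meets task6 ✓
Count: 1.

1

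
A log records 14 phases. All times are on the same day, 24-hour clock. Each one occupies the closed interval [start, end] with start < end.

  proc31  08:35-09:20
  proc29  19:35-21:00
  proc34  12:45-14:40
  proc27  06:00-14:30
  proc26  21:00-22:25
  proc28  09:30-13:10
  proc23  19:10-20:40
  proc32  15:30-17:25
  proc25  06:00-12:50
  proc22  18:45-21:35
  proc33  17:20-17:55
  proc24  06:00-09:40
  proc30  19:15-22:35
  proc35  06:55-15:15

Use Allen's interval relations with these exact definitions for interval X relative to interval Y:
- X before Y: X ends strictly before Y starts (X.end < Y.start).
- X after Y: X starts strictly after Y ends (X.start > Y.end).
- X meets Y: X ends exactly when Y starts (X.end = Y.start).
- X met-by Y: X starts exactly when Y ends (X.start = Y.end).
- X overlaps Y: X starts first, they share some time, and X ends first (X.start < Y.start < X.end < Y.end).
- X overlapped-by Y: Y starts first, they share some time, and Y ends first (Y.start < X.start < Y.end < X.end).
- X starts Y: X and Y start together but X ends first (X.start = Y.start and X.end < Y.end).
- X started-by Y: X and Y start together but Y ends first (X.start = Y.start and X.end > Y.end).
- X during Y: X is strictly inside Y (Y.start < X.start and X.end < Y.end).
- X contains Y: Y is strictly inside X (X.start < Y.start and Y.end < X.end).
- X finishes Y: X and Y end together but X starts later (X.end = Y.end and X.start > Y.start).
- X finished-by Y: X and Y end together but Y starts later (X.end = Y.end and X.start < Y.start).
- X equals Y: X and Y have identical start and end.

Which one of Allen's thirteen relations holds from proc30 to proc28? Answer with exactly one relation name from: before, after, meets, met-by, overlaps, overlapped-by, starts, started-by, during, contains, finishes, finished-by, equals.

proc30 = [19:15, 22:35]; proc28 = [09:30, 13:10].
Compare endpoints: proc30.start > proc28.start, proc30.start > proc28.end, proc30.end > proc28.start, proc30.end > proc28.end.
That pattern is 'after'.

after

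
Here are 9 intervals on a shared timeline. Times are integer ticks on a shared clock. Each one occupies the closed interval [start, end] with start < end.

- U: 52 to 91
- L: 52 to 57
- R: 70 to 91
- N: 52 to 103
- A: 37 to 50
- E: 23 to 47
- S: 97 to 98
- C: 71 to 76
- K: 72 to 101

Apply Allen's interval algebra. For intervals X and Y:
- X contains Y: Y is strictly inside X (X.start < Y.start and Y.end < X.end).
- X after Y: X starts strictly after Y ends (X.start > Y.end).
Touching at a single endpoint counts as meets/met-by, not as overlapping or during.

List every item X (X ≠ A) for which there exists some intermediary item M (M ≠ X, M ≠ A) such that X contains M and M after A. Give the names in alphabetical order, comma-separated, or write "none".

K, N, R, U

Target A = [37, 50].
Intermediaries M with M after A: C, K, L, N, R, S, U.
Via C — items with X contains C: N, R, U.
Via K — items with X contains K: N.
Via L — items with X contains L: none.
Via N — items with X contains N: none.
Via R — items with X contains R: N.
Via S — items with X contains S: K, N.
Via U — items with X contains U: none.
Union: K, N, R, U.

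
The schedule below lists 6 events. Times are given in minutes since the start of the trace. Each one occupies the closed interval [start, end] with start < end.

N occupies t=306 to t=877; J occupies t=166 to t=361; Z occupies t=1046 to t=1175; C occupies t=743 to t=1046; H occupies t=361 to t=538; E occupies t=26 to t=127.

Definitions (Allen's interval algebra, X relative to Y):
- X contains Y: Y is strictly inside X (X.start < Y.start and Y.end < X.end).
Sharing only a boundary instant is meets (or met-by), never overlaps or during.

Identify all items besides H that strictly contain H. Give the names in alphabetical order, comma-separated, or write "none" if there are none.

Target H = [t=361, t=538].
C [t=743, t=1046] → after → no.
E [t=26, t=127] → before → no.
J [t=166, t=361] → meets → no.
N [t=306, t=877] → contains → yes.
Z [t=1046, t=1175] → after → no.
Result: N.

N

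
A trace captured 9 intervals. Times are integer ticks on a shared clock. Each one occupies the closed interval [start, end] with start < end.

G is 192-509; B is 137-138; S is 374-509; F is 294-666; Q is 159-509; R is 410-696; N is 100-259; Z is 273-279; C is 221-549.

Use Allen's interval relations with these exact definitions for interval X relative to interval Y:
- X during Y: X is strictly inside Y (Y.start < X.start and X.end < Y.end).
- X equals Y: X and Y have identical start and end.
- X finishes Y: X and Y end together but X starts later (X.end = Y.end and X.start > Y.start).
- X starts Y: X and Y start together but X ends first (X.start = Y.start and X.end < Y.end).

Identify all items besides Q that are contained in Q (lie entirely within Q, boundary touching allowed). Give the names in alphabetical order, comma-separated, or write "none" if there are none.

Target Q = [159, 509].
B [137, 138] → before → no.
C [221, 549] → overlapped-by → no.
F [294, 666] → overlapped-by → no.
G [192, 509] → finishes → yes.
N [100, 259] → overlaps → no.
R [410, 696] → overlapped-by → no.
S [374, 509] → finishes → yes.
Z [273, 279] → during → yes.
Result: G, S, Z.

G, S, Z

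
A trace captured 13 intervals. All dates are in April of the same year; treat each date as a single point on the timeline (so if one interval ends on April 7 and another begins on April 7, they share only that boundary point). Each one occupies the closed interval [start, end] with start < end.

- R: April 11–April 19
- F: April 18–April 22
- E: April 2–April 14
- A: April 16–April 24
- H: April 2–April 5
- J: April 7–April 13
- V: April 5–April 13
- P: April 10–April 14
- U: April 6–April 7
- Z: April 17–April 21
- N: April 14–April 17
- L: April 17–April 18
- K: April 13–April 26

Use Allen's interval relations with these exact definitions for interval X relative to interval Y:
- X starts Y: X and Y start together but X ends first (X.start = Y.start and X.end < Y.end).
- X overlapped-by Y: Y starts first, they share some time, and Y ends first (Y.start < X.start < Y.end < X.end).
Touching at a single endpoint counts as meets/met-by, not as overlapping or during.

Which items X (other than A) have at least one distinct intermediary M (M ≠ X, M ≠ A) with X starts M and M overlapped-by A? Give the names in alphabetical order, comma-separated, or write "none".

Target A = [April 16, April 24].
Intermediaries M with M overlapped-by A: none.
Union: none.

none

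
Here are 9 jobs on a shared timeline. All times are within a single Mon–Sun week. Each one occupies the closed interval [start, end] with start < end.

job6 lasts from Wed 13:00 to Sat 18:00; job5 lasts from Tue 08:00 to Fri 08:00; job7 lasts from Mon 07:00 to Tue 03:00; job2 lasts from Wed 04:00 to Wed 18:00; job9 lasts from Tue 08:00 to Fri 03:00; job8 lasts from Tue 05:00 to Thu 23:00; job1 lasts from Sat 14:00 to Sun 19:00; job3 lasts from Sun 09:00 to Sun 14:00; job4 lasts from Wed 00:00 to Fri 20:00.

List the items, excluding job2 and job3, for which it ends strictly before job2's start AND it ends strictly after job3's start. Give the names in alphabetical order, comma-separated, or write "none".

Conditions: its end is strictly before job2's start (X.end < Wed 04:00) AND its end is strictly after job3's start (X.end > Sun 09:00).
job1: end Sun 19:00 < Wed 04:00? ✗; end Sun 19:00 > Sun 09:00? ✓ → no.
job4: end Fri 20:00 < Wed 04:00? ✗; end Fri 20:00 > Sun 09:00? ✗ → no.
job5: end Fri 08:00 < Wed 04:00? ✗; end Fri 08:00 > Sun 09:00? ✗ → no.
job6: end Sat 18:00 < Wed 04:00? ✗; end Sat 18:00 > Sun 09:00? ✗ → no.
job7: end Tue 03:00 < Wed 04:00? ✓; end Tue 03:00 > Sun 09:00? ✗ → no.
job8: end Thu 23:00 < Wed 04:00? ✗; end Thu 23:00 > Sun 09:00? ✗ → no.
job9: end Fri 03:00 < Wed 04:00? ✗; end Fri 03:00 > Sun 09:00? ✗ → no.
Result: none.

none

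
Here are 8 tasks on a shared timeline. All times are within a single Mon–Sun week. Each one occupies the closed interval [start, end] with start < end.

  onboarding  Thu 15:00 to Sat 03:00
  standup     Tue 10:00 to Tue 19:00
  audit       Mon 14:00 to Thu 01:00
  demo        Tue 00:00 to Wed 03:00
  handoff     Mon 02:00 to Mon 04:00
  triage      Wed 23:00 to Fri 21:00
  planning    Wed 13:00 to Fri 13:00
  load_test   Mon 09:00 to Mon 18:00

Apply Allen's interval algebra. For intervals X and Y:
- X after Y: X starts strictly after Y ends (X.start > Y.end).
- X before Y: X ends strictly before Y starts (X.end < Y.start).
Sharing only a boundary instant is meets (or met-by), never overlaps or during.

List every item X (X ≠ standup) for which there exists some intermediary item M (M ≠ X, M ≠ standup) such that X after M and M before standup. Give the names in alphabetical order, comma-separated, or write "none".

Target standup = [Tue 10:00, Tue 19:00].
Intermediaries M with M before standup: handoff, load_test.
Via handoff — items with X after handoff: audit, demo, load_test, onboarding, planning, triage.
Via load_test — items with X after load_test: demo, onboarding, planning, triage.
Union: audit, demo, load_test, onboarding, planning, triage.

audit, demo, load_test, onboarding, planning, triage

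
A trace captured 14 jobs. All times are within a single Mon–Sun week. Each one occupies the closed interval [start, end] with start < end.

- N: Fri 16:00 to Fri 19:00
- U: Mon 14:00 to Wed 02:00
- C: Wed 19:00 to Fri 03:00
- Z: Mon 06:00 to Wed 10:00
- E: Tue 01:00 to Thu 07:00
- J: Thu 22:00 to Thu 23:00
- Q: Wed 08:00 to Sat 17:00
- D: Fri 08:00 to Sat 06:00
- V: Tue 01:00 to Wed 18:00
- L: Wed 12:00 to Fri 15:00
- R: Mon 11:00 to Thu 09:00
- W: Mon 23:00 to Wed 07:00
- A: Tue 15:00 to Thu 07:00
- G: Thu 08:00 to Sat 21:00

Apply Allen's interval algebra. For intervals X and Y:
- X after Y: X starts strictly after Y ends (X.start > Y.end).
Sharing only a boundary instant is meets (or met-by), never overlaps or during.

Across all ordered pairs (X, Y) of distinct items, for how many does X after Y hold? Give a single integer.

41

Checking all 182 ordered pairs for relation 'after'; matching pairs in alphabetical order:
(C, U): C after U ✓
(C, V): C after V ✓
(C, W): C after W ✓
(C, Z): C after Z ✓
(D, A): D after A ✓
(D, C): D after C ✓
(D, E): D after E ✓
(D, J): D after J ✓
(D, R): D after R ✓
(D, U): D after U ✓
(D, V): D after V ✓
(D, W): D after W ✓
(D, Z): D after Z ✓
(G, A): G after A ✓
(G, E): G after E ✓
(G, U): G after U ✓
(G, V): G after V ✓
(G, W): G after W ✓
(G, Z): G after Z ✓
(J, A): J after A ✓
(J, E): J after E ✓
(J, R): J after R ✓
(J, U): J after U ✓
(J, V): J after V ✓
... plus 17 further pairs not listed.
Count: 41.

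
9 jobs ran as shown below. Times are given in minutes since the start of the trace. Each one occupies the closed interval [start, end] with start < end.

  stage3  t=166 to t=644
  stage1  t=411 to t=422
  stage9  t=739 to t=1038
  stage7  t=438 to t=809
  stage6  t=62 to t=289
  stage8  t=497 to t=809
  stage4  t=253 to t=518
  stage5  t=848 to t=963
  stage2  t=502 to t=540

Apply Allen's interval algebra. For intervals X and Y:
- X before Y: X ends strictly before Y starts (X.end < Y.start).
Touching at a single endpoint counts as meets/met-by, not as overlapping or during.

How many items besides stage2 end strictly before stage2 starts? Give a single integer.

2

Target stage2 = [t=502, t=540].
stage1 [t=411, t=422] → before → counts.
stage3 [t=166, t=644] → contains → no.
stage4 [t=253, t=518] → overlaps → no.
stage5 [t=848, t=963] → after → no.
stage6 [t=62, t=289] → before → counts.
stage7 [t=438, t=809] → contains → no.
stage8 [t=497, t=809] → contains → no.
stage9 [t=739, t=1038] → after → no.
Total: 2.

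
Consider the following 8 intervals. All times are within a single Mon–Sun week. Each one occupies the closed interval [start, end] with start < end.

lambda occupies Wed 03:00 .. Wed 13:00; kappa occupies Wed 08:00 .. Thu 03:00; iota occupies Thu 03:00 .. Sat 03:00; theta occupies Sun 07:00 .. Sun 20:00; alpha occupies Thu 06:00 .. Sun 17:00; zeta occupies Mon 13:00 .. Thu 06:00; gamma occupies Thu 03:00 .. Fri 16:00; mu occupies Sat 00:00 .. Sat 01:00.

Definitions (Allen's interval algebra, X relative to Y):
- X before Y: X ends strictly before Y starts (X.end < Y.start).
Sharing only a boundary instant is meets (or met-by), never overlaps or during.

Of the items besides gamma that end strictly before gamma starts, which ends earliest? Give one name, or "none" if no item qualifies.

lambda

Target gamma = [Thu 03:00, Fri 16:00].
alpha [Thu 06:00, Sun 17:00] → overlapped-by → excluded.
iota [Thu 03:00, Sat 03:00] → started-by → excluded.
kappa [Wed 08:00, Thu 03:00] → meets → excluded.
lambda [Wed 03:00, Wed 13:00] → before → candidate.
mu [Sat 00:00, Sat 01:00] → after → excluded.
theta [Sun 07:00, Sun 20:00] → after → excluded.
zeta [Mon 13:00, Thu 06:00] → overlaps → excluded.
Among candidates, earliest end is Wed 13:00 → lambda.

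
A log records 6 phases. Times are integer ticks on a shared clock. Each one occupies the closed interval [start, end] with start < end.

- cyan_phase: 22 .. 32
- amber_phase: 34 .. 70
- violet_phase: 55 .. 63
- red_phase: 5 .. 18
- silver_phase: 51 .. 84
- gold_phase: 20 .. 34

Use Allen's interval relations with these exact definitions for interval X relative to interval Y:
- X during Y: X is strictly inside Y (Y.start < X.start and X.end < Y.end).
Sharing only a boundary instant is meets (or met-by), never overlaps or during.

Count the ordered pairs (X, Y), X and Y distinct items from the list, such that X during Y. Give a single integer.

Checking all 30 ordered pairs for relation 'during'; matching pairs in alphabetical order:
(cyan_phase, gold_phase): cyan_phase during gold_phase ✓
(violet_phase, amber_phase): violet_phase during amber_phase ✓
(violet_phase, silver_phase): violet_phase during silver_phase ✓
Count: 3.

3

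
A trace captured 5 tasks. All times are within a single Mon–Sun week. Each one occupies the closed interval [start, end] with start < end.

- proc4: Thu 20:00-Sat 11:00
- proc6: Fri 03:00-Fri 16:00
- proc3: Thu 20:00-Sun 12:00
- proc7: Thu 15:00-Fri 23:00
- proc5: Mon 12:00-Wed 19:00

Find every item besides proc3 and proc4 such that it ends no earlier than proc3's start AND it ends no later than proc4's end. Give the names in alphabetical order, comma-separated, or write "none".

Conditions: its end is no earlier than proc3's start (X.end >= Thu 20:00) AND its end is no later than proc4's end (X.end <= Sat 11:00).
proc5: end Wed 19:00 >= Thu 20:00? ✗; end Wed 19:00 <= Sat 11:00? ✓ → no.
proc6: end Fri 16:00 >= Thu 20:00? ✓; end Fri 16:00 <= Sat 11:00? ✓ → yes.
proc7: end Fri 23:00 >= Thu 20:00? ✓; end Fri 23:00 <= Sat 11:00? ✓ → yes.
Result: proc6, proc7.

proc6, proc7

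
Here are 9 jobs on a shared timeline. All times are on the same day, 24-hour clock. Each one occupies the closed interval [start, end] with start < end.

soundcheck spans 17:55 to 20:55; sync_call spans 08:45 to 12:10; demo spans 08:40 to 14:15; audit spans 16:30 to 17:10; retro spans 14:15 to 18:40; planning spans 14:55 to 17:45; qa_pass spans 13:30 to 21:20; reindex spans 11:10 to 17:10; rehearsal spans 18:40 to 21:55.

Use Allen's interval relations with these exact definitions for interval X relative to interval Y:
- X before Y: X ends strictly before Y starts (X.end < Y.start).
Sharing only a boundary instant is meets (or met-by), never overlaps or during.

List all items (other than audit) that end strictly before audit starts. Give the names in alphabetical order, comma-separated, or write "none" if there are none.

Target audit = [16:30, 17:10].
demo [08:40, 14:15] → before → yes.
planning [14:55, 17:45] → contains → no.
qa_pass [13:30, 21:20] → contains → no.
rehearsal [18:40, 21:55] → after → no.
reindex [11:10, 17:10] → finished-by → no.
retro [14:15, 18:40] → contains → no.
soundcheck [17:55, 20:55] → after → no.
sync_call [08:45, 12:10] → before → yes.
Result: demo, sync_call.

demo, sync_call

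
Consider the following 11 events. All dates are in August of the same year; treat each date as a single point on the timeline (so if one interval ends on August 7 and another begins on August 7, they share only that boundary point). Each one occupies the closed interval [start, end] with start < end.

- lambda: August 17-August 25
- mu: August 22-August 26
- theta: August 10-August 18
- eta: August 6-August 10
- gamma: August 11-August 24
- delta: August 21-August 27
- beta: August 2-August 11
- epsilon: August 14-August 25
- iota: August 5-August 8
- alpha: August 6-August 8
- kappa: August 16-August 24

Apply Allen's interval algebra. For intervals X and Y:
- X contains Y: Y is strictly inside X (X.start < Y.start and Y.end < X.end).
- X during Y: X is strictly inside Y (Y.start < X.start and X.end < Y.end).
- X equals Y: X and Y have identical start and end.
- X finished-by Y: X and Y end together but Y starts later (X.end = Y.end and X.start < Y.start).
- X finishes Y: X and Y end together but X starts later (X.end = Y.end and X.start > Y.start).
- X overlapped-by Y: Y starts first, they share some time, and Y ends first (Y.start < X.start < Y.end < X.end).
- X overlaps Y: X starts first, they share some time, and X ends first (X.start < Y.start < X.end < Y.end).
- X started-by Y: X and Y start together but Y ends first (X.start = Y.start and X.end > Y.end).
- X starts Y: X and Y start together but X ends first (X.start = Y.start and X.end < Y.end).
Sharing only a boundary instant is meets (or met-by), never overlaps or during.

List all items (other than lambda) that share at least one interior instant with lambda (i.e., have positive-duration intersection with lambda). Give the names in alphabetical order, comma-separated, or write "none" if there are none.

Target lambda = [August 17, August 25].
alpha [August 6, August 8] → before → no.
beta [August 2, August 11] → before → no.
delta [August 21, August 27] → overlapped-by → yes.
epsilon [August 14, August 25] → finished-by → yes.
eta [August 6, August 10] → before → no.
gamma [August 11, August 24] → overlaps → yes.
iota [August 5, August 8] → before → no.
kappa [August 16, August 24] → overlaps → yes.
mu [August 22, August 26] → overlapped-by → yes.
theta [August 10, August 18] → overlaps → yes.
Result: delta, epsilon, gamma, kappa, mu, theta.

delta, epsilon, gamma, kappa, mu, theta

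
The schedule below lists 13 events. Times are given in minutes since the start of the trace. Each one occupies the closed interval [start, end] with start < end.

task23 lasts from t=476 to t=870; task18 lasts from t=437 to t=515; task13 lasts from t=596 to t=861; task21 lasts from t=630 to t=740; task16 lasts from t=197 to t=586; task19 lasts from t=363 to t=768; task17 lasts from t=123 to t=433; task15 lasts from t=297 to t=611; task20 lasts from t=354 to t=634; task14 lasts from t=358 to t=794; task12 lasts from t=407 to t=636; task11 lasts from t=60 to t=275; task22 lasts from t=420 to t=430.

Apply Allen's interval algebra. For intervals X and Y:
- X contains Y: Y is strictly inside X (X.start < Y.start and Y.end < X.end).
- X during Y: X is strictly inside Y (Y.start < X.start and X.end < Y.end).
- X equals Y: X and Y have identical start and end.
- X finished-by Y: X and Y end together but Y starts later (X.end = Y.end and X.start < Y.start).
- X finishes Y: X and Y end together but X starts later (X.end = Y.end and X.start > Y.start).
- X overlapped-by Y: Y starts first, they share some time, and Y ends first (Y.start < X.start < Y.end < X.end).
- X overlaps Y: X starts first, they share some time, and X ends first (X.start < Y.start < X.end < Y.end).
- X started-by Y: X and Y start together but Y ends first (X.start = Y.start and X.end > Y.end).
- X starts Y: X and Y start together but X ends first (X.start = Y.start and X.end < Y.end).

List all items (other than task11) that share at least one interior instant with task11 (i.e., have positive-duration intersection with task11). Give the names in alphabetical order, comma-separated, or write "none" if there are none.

task16, task17

Target task11 = [t=60, t=275].
task12 [t=407, t=636] → after → no.
task13 [t=596, t=861] → after → no.
task14 [t=358, t=794] → after → no.
task15 [t=297, t=611] → after → no.
task16 [t=197, t=586] → overlapped-by → yes.
task17 [t=123, t=433] → overlapped-by → yes.
task18 [t=437, t=515] → after → no.
task19 [t=363, t=768] → after → no.
task20 [t=354, t=634] → after → no.
task21 [t=630, t=740] → after → no.
task22 [t=420, t=430] → after → no.
task23 [t=476, t=870] → after → no.
Result: task16, task17.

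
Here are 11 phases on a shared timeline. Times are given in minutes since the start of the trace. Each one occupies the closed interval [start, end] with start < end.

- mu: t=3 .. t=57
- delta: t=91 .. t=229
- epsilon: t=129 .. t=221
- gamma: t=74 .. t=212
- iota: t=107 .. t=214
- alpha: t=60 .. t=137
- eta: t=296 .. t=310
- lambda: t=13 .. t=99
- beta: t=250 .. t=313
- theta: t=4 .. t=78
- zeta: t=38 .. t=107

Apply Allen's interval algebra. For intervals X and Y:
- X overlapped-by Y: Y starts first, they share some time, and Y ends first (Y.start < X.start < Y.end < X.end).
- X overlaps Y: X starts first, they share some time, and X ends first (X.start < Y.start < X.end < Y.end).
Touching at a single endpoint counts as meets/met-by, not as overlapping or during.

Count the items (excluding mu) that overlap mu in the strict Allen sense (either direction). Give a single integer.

Target mu = [t=3, t=57].
alpha [t=60, t=137] → after → no.
beta [t=250, t=313] → after → no.
delta [t=91, t=229] → after → no.
epsilon [t=129, t=221] → after → no.
eta [t=296, t=310] → after → no.
gamma [t=74, t=212] → after → no.
iota [t=107, t=214] → after → no.
lambda [t=13, t=99] → overlapped-by → counts.
theta [t=4, t=78] → overlapped-by → counts.
zeta [t=38, t=107] → overlapped-by → counts.
Total: 3.

3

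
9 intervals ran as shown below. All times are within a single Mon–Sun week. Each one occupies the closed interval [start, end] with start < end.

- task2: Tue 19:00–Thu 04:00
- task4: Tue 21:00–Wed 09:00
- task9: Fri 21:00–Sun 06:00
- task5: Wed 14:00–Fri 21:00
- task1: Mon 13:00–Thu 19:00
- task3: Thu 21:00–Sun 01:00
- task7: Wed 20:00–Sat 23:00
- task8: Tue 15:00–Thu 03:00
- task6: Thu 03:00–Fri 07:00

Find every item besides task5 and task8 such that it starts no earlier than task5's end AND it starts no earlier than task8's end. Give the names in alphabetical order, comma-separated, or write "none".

Conditions: its start is no earlier than task5's end (X.start >= Fri 21:00) AND its start is no earlier than task8's end (X.start >= Thu 03:00).
task1: start Mon 13:00 >= Fri 21:00? ✗; start Mon 13:00 >= Thu 03:00? ✗ → no.
task2: start Tue 19:00 >= Fri 21:00? ✗; start Tue 19:00 >= Thu 03:00? ✗ → no.
task3: start Thu 21:00 >= Fri 21:00? ✗; start Thu 21:00 >= Thu 03:00? ✓ → no.
task4: start Tue 21:00 >= Fri 21:00? ✗; start Tue 21:00 >= Thu 03:00? ✗ → no.
task6: start Thu 03:00 >= Fri 21:00? ✗; start Thu 03:00 >= Thu 03:00? ✓ → no.
task7: start Wed 20:00 >= Fri 21:00? ✗; start Wed 20:00 >= Thu 03:00? ✗ → no.
task9: start Fri 21:00 >= Fri 21:00? ✓; start Fri 21:00 >= Thu 03:00? ✓ → yes.
Result: task9.

task9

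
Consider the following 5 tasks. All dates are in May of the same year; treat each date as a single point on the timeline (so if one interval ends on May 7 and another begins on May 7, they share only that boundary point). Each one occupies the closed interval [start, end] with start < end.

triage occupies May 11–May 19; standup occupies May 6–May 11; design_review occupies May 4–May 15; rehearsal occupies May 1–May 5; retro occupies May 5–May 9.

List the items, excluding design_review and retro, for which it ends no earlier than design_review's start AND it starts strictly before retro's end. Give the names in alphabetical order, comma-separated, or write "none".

rehearsal, standup

Conditions: its end is no earlier than design_review's start (X.end >= May 4) AND its start is strictly before retro's end (X.start < May 9).
rehearsal: end May 5 >= May 4? ✓; start May 1 < May 9? ✓ → yes.
standup: end May 11 >= May 4? ✓; start May 6 < May 9? ✓ → yes.
triage: end May 19 >= May 4? ✓; start May 11 < May 9? ✗ → no.
Result: rehearsal, standup.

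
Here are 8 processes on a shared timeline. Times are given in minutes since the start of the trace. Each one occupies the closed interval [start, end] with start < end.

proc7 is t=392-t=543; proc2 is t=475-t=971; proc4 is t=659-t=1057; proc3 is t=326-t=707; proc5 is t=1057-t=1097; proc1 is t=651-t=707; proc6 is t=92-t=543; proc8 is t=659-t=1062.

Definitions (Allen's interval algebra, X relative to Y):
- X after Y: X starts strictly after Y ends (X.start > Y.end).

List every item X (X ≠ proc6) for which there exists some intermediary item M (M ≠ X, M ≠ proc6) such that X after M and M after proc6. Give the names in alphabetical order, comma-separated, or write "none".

Target proc6 = [t=92, t=543].
Intermediaries M with M after proc6: proc1, proc4, proc5, proc8.
Via proc1 — items with X after proc1: proc5.
Via proc4 — items with X after proc4: none.
Via proc5 — items with X after proc5: none.
Via proc8 — items with X after proc8: none.
Union: proc5.

proc5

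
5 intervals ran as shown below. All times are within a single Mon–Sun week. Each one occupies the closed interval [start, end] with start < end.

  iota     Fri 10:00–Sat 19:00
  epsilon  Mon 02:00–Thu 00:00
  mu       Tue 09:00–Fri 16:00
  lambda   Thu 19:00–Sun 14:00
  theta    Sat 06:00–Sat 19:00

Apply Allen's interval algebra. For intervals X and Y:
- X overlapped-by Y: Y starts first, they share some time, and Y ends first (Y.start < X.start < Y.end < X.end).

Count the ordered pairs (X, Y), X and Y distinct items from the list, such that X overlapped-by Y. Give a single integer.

3

Checking all 20 ordered pairs for relation 'overlapped-by'; matching pairs in alphabetical order:
(iota, mu): iota overlapped-by mu ✓
(lambda, mu): lambda overlapped-by mu ✓
(mu, epsilon): mu overlapped-by epsilon ✓
Count: 3.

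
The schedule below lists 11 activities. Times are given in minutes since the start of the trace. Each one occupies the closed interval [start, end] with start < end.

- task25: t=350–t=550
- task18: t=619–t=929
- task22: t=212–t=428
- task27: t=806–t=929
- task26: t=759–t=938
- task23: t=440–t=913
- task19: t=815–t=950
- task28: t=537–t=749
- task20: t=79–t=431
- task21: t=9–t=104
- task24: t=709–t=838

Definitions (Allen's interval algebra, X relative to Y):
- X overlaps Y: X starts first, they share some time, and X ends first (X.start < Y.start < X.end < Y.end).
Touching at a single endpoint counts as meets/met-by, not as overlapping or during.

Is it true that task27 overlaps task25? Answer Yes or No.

task27 = [t=806, t=929], task25 = [t=350, t=550].
Actual relation of task27 to task25: after.
Asked whether 'overlaps' holds → No.

No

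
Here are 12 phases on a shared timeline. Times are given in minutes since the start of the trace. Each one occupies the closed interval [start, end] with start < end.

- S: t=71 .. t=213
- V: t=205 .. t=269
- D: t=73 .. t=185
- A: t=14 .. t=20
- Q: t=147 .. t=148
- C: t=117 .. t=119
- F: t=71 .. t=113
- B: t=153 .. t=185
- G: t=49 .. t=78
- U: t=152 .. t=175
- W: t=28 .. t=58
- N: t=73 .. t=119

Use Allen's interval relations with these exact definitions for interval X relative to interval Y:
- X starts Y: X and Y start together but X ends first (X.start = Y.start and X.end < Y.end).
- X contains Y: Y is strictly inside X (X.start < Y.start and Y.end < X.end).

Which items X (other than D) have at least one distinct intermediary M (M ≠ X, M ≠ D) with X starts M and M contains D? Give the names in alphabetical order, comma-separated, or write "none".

Target D = [t=73, t=185].
Intermediaries M with M contains D: S.
Via S — items with X starts S: F.
Union: F.

F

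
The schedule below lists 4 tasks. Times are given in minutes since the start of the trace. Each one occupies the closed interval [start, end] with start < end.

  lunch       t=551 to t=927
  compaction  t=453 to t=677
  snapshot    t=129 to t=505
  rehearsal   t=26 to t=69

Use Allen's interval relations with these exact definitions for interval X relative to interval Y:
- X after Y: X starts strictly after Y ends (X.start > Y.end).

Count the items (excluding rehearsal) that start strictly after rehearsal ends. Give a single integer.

Target rehearsal = [t=26, t=69].
compaction [t=453, t=677] → after → counts.
lunch [t=551, t=927] → after → counts.
snapshot [t=129, t=505] → after → counts.
Total: 3.

3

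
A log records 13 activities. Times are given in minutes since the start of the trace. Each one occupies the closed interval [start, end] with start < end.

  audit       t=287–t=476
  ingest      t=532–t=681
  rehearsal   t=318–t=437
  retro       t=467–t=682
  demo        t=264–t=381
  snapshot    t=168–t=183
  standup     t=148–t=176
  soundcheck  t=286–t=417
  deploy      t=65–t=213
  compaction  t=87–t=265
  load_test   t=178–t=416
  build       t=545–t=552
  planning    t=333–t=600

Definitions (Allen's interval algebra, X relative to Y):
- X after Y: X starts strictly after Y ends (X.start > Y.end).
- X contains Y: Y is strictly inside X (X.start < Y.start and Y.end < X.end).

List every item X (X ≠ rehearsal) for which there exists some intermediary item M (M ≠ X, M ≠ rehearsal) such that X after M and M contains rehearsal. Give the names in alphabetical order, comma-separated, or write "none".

Target rehearsal = [t=318, t=437].
Intermediaries M with M contains rehearsal: audit.
Via audit — items with X after audit: build, ingest.
Union: build, ingest.

build, ingest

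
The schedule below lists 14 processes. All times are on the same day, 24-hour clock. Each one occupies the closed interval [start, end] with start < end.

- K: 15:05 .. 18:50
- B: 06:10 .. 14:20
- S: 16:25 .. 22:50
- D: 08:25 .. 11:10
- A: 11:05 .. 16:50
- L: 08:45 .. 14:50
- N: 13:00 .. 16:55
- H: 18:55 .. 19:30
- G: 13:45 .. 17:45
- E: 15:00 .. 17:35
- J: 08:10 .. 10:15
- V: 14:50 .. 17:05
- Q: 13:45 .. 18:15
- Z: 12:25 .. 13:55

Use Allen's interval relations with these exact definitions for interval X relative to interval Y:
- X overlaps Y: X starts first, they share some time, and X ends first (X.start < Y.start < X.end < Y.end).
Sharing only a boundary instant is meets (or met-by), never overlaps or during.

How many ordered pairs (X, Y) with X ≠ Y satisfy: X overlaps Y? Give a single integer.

39

Checking all 182 ordered pairs for relation 'overlaps'; matching pairs in alphabetical order:
(A, E): A overlaps E ✓
(A, G): A overlaps G ✓
(A, K): A overlaps K ✓
(A, N): A overlaps N ✓
(A, Q): A overlaps Q ✓
(A, S): A overlaps S ✓
(A, V): A overlaps V ✓
(B, A): B overlaps A ✓
(B, G): B overlaps G ✓
(B, L): B overlaps L ✓
(B, N): B overlaps N ✓
(B, Q): B overlaps Q ✓
(D, A): D overlaps A ✓
(D, L): D overlaps L ✓
(E, K): E overlaps K ✓
(E, S): E overlaps S ✓
(G, K): G overlaps K ✓
(G, S): G overlaps S ✓
(J, D): J overlaps D ✓
(J, L): J overlaps L ✓
(K, S): K overlaps S ✓
(L, A): L overlaps A ✓
(L, G): L overlaps G ✓
(L, N): L overlaps N ✓
... plus 15 further pairs not listed.
Count: 39.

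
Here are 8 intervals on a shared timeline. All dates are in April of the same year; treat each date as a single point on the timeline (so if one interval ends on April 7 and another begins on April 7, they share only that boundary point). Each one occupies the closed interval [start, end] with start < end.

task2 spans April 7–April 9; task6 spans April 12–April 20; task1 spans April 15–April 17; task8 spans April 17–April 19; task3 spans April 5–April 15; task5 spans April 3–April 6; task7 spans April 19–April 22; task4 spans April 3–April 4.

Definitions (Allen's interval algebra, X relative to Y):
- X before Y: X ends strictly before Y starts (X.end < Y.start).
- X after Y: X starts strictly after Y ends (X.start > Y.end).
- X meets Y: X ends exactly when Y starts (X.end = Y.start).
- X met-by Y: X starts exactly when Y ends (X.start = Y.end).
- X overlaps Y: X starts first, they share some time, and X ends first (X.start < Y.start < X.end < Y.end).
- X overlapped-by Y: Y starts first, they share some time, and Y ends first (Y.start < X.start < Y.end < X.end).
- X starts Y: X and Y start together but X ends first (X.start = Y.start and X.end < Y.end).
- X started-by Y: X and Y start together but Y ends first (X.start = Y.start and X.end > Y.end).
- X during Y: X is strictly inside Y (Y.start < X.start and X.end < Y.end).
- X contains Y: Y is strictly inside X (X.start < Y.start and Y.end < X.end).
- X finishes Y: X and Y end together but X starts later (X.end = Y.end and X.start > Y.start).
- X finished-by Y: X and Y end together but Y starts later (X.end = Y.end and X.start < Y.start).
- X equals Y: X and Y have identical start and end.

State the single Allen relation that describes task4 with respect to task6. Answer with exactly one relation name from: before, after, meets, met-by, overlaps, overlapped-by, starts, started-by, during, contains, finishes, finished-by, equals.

task4 = [April 3, April 4]; task6 = [April 12, April 20].
Compare endpoints: task4.start < task6.start, task4.start < task6.end, task4.end < task6.start, task4.end < task6.end.
That pattern is 'before'.

before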